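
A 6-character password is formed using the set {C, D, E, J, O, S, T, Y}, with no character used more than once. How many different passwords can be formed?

20160

Choose and order 6 of the 8 symbols: the first character has 8 options, the next 7, and so on down to 3.
That product is 8 × 7 × 6 × 5 × 4 × 3 = 20160.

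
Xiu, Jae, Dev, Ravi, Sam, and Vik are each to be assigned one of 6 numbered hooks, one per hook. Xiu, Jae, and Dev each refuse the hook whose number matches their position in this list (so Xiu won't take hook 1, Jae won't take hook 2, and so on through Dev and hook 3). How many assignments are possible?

426

Let Aᵢ (for i ∈ {1, 2, 3}) be the placements that put person i in their forbidden hook. Any j of these fix j positions, leaving (6−j)! ways to fill the rest, and there are C(3,j) ways to pick which j.
By inclusion–exclusion, the number of valid placements is Σ_{j=0}^{3} (−1)^j C(3,j)·(6−j)!.
Computing: 720 − 360 + 72 − 6 = 426.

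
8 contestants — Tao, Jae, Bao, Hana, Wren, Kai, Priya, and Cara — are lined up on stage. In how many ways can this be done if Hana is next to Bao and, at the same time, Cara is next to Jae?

2880

Treat {Hana,Bao} as one block (2 orders) and {Cara,Jae} as another (2 orders).
That leaves 6 units to arrange: 2 × 2 × 6! = 4 × 720 = 2880.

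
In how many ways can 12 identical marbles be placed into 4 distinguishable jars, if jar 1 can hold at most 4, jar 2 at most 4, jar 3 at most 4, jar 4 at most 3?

Without the upper bounds there are C(15,3) = 455 ways to split 12 among 4 jars.
Subtract solutions that violate a single cap (substitute x_i' = x_i − (cap_i+1)): x_1 ≥ 5 gives C(10,3) = 120; x_2 ≥ 5 gives C(10,3) = 120; x_3 ≥ 5 gives C(10,3) = 120; x_4 ≥ 4 gives C(11,3) = 165. Together 525.
Add back pairs where two caps are both exceeded: 10 + 10 + 20 + 10 + 20 + 20 = 90.
By inclusion–exclusion the count is 455 − 525 + 90 = 20.

20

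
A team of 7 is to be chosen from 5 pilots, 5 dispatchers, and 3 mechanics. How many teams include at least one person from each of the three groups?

Total 7-person selections from all 13: C(13,7) = 1716.
Selections missing a whole group: no pilots → C(8,7) = 8; no dispatchers → C(8,7) = 8; no mechanics → C(10,7) = 120.
Add back selections omitting two groups (i.e. drawn from a single group): C(5,7) + C(5,7) + C(3,7) = 0.
By inclusion–exclusion: 1716 − 136 + 0 = 1580.

1580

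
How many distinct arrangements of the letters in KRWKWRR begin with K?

With the first slot taken by K, it remains to arrange the other 6 letters (RWKWRR).
Those 6 letters have R appearing 3 times and W appearing twice, giving (6)!/(3!·2!) = 60.

60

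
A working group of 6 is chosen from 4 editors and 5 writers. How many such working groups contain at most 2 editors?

34

Split by how many editors are chosen (0 through 2).
Sum: C(4,0)·C(5,6) + C(4,1)·C(5,5) + C(4,2)·C(5,4) = 0 + 4 + 30 = 34.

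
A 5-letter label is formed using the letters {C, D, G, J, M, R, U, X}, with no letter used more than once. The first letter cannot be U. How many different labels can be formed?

The first letter has 8−1 = 7 choices (anything except U).
The remaining 4 letters are filled from the other 7 symbols without repetition: 7 × 6 × 5 × 4 = 840.
Total: 7 × 840 = 5880.

5880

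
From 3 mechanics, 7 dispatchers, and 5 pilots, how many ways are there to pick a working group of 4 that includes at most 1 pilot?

810

Split by how many pilots are chosen (0 through 1).
Sum: C(5,0)·C(10,4) + C(5,1)·C(10,3) = 210 + 600 = 810.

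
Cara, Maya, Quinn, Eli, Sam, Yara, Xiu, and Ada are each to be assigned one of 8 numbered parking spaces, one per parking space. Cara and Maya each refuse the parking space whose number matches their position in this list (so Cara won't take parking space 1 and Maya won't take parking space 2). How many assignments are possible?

Let Aᵢ (for i ∈ {1, 2}) be the placements that put person i in their forbidden parking space. Any j of these fix j positions, leaving (8−j)! ways to fill the rest, and there are C(2,j) ways to pick which j.
By inclusion–exclusion, the number of valid placements is Σ_{j=0}^{2} (−1)^j C(2,j)·(8−j)!.
Computing: 40320 − 10080 + 720 = 30960.

30960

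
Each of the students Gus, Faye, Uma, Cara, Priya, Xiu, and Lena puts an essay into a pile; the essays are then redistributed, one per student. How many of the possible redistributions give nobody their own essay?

This is the derangement count D_7: permutations of 7 items with no fixed point.
By inclusion–exclusion this is Σ_{j=0}^{7} (−1)^j C(7,j)·(7−j)!.
Computing: 5040 − 5040 + 2520 − 840 + 210 − 42 + 7 − 1 = 1854.

1854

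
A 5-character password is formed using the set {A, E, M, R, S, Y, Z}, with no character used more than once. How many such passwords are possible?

2520

Choose and order 5 of the 7 symbols: the first character has 7 options, the next 6, and so on down to 3.
That product is 7 × 6 × 5 × 4 × 3 = 2520.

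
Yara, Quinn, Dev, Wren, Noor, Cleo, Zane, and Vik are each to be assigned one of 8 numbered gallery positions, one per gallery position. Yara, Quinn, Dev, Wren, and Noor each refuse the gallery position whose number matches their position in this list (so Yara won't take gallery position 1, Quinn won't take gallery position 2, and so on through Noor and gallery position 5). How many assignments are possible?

Let Aᵢ (for 1 ≤ i ≤ 5) be the placements that put person i in their forbidden gallery position. Any j of these fix j positions, leaving (8−j)! ways to fill the rest, and there are C(5,j) ways to pick which j.
By inclusion–exclusion, the number of valid placements is Σ_{j=0}^{5} (−1)^j C(5,j)·(8−j)!.
Computing: 40320 − 25200 + 7200 − 1200 + 120 − 6 = 21234.

21234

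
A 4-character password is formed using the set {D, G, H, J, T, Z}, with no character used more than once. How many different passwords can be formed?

360

With no repetition, fill the 4 characters in order: 6 choices, then 5, down to 3.
6 × 5 × 4 × 3 = 360.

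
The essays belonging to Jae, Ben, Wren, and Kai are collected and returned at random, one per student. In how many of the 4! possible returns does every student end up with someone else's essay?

This is the derangement count D_4: permutations of 4 items with no fixed point.
By inclusion–exclusion this is Σ_{j=0}^{4} (−1)^j C(4,j)·(4−j)!.
Computing: 24 − 24 + 12 − 4 + 1 = 9.

9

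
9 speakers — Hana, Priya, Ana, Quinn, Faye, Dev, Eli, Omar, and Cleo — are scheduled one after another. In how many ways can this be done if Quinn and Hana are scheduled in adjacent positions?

Treat {Quinn, Hana} as a single unit. There are 8 units to order, and the pair itself can be ordered 2 ways.
That gives 2 × 8! = 2 × 40320 = 80640.

80640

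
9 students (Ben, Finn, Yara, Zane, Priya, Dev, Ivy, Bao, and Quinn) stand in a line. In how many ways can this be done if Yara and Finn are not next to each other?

282240

Of the 9! = 362880 arrangements, those with Yara and Finn adjacent number 2 × 8! = 80640 (treat the pair as a block with 2 internal orders).
So 362880 − 80640 = 282240 arrangements keep them apart.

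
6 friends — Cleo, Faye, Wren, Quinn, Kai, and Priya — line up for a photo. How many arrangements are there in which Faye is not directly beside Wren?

Of the 6! = 720 arrangements, those with Faye and Wren adjacent number 2 × 5! = 240 (treat the pair as a block with 2 internal orders).
So 720 − 240 = 480 arrangements keep them apart.

480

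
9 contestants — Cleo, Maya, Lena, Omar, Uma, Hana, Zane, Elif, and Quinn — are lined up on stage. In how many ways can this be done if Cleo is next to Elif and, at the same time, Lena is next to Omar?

Treat {Cleo,Elif} as one block (2 orders) and {Lena,Omar} as another (2 orders).
That leaves 7 units to arrange: 2 × 2 × 7! = 4 × 5040 = 20160.

20160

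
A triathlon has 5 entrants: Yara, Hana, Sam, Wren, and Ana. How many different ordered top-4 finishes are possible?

There are 5 choices for 1st place, 4 for 2nd, and so on down to 2 for position 4.
That gives 5 × 4 × 3 × 2 = 120.

120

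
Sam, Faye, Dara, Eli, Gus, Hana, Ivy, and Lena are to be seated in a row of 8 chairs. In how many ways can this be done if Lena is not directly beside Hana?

30240

There are 8! = 40320 arrangements in all. If Lena and Hana are adjacent, merging them into one block gives 2·(7)! = 10080 arrangements.
So 40320 − 10080 = 30240 arrangements keep them apart.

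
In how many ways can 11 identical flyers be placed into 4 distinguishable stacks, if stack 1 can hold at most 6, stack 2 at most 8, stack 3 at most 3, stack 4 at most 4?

126

Ignoring the caps, the number of non-negative solutions to x_1+…+x_4 = 11 is C(14,3) = 364.
Subtract solutions that violate a single cap (substitute x_i' = x_i − (cap_i+1)): x_1 ≥ 7 gives C(7,3) = 35; x_2 ≥ 9 gives C(5,3) = 10; x_3 ≥ 4 gives C(10,3) = 120; x_4 ≥ 5 gives C(9,3) = 84. Together 249.
Add back pairs where two caps are both exceeded: 0 + 1 + 0 + 0 + 0 + 10 = 11.
By inclusion–exclusion the count is 364 − 249 + 11 = 126.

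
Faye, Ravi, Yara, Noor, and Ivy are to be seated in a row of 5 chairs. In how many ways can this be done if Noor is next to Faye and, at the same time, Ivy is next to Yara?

Treat {Noor,Faye} as one block (2 orders) and {Ivy,Yara} as another (2 orders).
That leaves 3 units to arrange: 2 × 2 × 3! = 4 × 6 = 24.

24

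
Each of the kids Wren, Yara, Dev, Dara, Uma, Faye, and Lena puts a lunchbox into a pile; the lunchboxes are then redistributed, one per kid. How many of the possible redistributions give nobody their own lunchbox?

1854

This is the derangement count D_7: permutations of 7 items with no fixed point.
By inclusion–exclusion this is Σ_{j=0}^{7} (−1)^j C(7,j)·(7−j)!.
Computing: 5040 − 5040 + 2520 − 840 + 210 − 42 + 7 − 1 = 1854.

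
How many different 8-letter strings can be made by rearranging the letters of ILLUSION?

ILLUSION has 8 letters with I appearing twice and L appearing twice.
Dividing 8! = 40320 by 2!·2! = 4 for the repeated letters gives 10080.

10080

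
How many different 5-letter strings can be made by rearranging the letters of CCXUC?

The 5 letters of CCXUC have repeats: C appearing 3 times.
Dividing 5! = 120 by 3! = 6 for the repeated letters gives 20.

20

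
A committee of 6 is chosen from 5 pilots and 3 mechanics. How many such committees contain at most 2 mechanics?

Split by how many mechanics are chosen (0 through 2).
Sum: C(3,0)·C(5,6) + C(3,1)·C(5,5) + C(3,2)·C(5,4) = 0 + 3 + 15 = 18.

18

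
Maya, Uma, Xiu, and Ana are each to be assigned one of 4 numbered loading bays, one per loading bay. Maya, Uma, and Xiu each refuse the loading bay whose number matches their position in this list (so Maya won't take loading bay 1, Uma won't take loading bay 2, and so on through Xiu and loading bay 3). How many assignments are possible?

11

Let Aᵢ (for i ∈ {1, 2, 3}) be the placements that put person i in their forbidden loading bay. Any j of these fix j positions, leaving (4−j)! ways to fill the rest, and there are C(3,j) ways to pick which j.
By inclusion–exclusion, the number of valid placements is Σ_{j=0}^{3} (−1)^j C(3,j)·(4−j)!.
Computing: 24 − 18 + 6 − 1 = 11.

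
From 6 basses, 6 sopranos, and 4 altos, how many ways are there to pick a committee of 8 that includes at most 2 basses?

Split by how many basses are chosen (0 through 2).
Sum: C(6,0)·C(10,8) + C(6,1)·C(10,7) + C(6,2)·C(10,6) = 45 + 720 + 3150 = 3915.

3915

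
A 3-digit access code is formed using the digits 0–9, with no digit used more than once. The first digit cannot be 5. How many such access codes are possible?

The first digit has 10−1 = 9 choices (anything except 5).
The remaining 2 digits are filled from the other 9 symbols without repetition: 9 × 8 = 72.
Total: 9 × 72 = 648.

648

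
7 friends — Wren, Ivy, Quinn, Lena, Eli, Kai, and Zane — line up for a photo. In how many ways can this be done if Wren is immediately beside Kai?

Place the 5 others and the Wren-Kai pair as 6 objects in a line; the pair has 2 internal arrangements.
That gives 2 × 6! = 2 × 720 = 1440.

1440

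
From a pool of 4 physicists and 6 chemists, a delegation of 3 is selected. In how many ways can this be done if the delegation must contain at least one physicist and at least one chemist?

96

Unrestricted: C(10,3) = 120 ways to pick any 3 of the 10.
Subtract selections that omit an entire group: no physicists → C(6,3) = 20; no chemists → C(4,3) = 4.
Both groups omitted at once is impossible, so 120 − 24 = 96.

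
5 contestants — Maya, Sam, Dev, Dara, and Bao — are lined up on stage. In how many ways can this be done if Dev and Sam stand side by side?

48

Glue Dev and Sam into one block (2 internal orders), leaving 4 units to arrange in a row.
That gives 2 × 4! = 2 × 24 = 48.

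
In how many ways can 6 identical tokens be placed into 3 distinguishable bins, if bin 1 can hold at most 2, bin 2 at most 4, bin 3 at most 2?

Ignoring the caps, the number of non-negative solutions to x_1+…+x_3 = 6 is C(8,2) = 28.
Subtract solutions that violate a single cap (substitute x_i' = x_i − (cap_i+1)): x_1 ≥ 3 gives C(5,2) = 10; x_2 ≥ 5 gives C(3,2) = 3; x_3 ≥ 3 gives C(5,2) = 10. Together 23.
Add back pairs where two caps are both exceeded: 0 + 1 + 0 = 1.
By inclusion–exclusion the count is 28 − 23 + 1 = 6.

6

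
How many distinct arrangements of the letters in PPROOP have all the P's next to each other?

12

Treat the 3 copies of P as a single block. The multiset to arrange is then {PPP, O, O, R}, 4 items in all.
That gives (4)!/(2!) = 12 arrangements.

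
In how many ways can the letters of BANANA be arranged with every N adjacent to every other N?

20

Treat the 2 copies of N as a single block. The multiset to arrange is then {NN, A, A, A, B}, 5 items in all.
That gives (5)!/(3!) = 20 arrangements.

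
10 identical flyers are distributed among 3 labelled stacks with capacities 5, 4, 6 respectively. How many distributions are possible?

20

Ignoring the caps, the number of non-negative solutions to x_1+…+x_3 = 10 is C(12,2) = 66.
Subtract solutions that violate a single cap (substitute x_i' = x_i − (cap_i+1)): x_1 ≥ 6 gives C(6,2) = 15; x_2 ≥ 5 gives C(7,2) = 21; x_3 ≥ 7 gives C(5,2) = 10. Together 46.
No two caps can be exceeded simultaneously, so the pair terms are all 0.
By inclusion–exclusion the count is 66 − 46 + 0 = 20.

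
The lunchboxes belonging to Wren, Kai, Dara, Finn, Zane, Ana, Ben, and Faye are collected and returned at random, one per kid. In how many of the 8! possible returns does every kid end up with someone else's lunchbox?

14833

Let Aᵢ be the assignments in which kid i gets their own lunchbox. We want the size of the complement of A₁∪…∪A_8.
By inclusion–exclusion this is Σ_{j=0}^{8} (−1)^j C(8,j)·(8−j)!.
Computing: 40320 − 40320 + 20160 − 6720 + 1680 − 336 + 56 − 8 + 1 = 14833.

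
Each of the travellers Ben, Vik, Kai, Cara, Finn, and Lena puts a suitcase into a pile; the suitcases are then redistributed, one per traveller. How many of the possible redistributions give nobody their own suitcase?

265

This is the derangement count D_6: permutations of 6 items with no fixed point.
By inclusion–exclusion this is Σ_{j=0}^{6} (−1)^j C(6,j)·(6−j)!.
Computing: 720 − 720 + 360 − 120 + 30 − 6 + 1 = 265.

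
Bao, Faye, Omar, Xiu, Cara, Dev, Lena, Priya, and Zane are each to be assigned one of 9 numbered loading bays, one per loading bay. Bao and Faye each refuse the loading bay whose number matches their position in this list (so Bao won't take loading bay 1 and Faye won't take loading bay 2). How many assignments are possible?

Let Aᵢ (for i ∈ {1, 2}) be the placements that put person i in their forbidden loading bay. Any j of these fix j positions, leaving (9−j)! ways to fill the rest, and there are C(2,j) ways to pick which j.
By inclusion–exclusion, the number of valid placements is Σ_{j=0}^{2} (−1)^j C(2,j)·(9−j)!.
Computing: 362880 − 80640 + 5040 = 287280.

287280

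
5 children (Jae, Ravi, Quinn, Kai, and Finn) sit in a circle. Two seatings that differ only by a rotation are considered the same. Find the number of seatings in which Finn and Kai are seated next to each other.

12

Glue Finn and Kai into a block (2 internal orders). Seating 4 units around a circle gives (3)! arrangements.
So 2 × (3)! = 2 × 6 = 12.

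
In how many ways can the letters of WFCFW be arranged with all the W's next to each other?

Treat the 2 copies of W as a single block. The multiset to arrange is then {WW, C, F, F}, 4 items in all.
That gives (4)!/(2!) = 12 arrangements.

12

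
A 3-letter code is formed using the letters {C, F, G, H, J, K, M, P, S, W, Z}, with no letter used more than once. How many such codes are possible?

990

Choose and order 3 of the 11 symbols: the first letter has 11 options, the next 10, then 9.
11 × 10 × 9 = 990.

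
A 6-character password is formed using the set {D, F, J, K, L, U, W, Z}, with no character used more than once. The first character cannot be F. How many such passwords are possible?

The first character has 8−1 = 7 choices (anything except F).
The remaining 5 characters are filled from the other 7 symbols without repetition: 7 × 6 × 5 × 4 × 3 = 2520.
Total: 7 × 2520 = 17640.

17640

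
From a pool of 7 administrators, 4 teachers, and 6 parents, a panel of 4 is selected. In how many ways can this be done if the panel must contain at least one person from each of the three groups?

Total 4-person selections from all 17: C(17,4) = 2380.
Subtract selections that omit an entire group: no administrators → C(10,4) = 210; no teachers → C(13,4) = 715; no parents → C(11,4) = 330.
Add back selections omitting two groups (i.e. drawn from a single group): C(7,4) + C(4,4) + C(6,4) = 51.
By inclusion–exclusion: 2380 − 1255 + 51 = 1176.

1176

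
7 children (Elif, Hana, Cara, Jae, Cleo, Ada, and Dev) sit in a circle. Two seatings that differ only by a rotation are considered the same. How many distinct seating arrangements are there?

Around a circle, 7 distinct people have 7!/7 = (6)! = 720 rotationally distinct seatings.

720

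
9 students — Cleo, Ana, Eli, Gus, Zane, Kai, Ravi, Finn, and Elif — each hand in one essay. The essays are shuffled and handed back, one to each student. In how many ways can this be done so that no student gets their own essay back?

Let Aᵢ be the assignments in which student i gets their own essay. We want the size of the complement of A₁∪…∪A_9.
By inclusion–exclusion this is Σ_{j=0}^{9} (−1)^j C(9,j)·(9−j)!.
Computing: 362880 − 362880 + 181440 − 60480 + 15120 − 3024 + 504 − 72 + 9 − 1 = 133496.

133496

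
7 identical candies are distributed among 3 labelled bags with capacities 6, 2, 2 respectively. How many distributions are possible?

By stars and bars, unrestricted non-negative solutions to x_1+…+x_3 = 7 number C(7+2,2) = 36.
Subtract solutions that violate a single cap (substitute x_i' = x_i − (cap_i+1)): x_1 ≥ 7 gives C(2,2) = 1; x_2 ≥ 3 gives C(6,2) = 15; x_3 ≥ 3 gives C(6,2) = 15. Together 31.
Add back pairs where two caps are both exceeded: 0 + 0 + 3 = 3.
By inclusion–exclusion the count is 36 − 31 + 3 = 8.

8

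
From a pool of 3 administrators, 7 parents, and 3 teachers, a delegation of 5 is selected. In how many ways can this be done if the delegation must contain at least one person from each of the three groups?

798

Total 5-person selections from all 13: C(13,5) = 1287.
Selections missing a whole group: no administrators → C(10,5) = 252; no parents → C(6,5) = 6; no teachers → C(10,5) = 252.
Add back selections omitting two groups (i.e. drawn from a single group): C(3,5) + C(7,5) + C(3,5) = 21.
By inclusion–exclusion: 1287 − 510 + 21 = 798.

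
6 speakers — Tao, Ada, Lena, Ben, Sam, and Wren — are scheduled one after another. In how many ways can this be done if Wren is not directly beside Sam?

There are 6! = 720 arrangements in all. If Wren and Sam are adjacent, merging them into one block gives 2·(5)! = 240 arrangements.
Complementary counting: 720 − 240 = 480.

480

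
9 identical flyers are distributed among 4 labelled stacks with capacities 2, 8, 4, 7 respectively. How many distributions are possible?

100

By stars and bars, unrestricted non-negative solutions to x_1+…+x_4 = 9 number C(9+3,3) = 220.
Subtract solutions that violate a single cap (substitute x_i' = x_i − (cap_i+1)): x_1 ≥ 3 gives C(9,3) = 84; x_2 ≥ 9 gives C(3,3) = 1; x_3 ≥ 5 gives C(7,3) = 35; x_4 ≥ 8 gives C(4,3) = 4. Together 124.
Add back pairs where two caps are both exceeded: 0 + 4 + 0 + 0 + 0 + 0 = 4.
By inclusion–exclusion the count is 220 − 124 + 4 = 100.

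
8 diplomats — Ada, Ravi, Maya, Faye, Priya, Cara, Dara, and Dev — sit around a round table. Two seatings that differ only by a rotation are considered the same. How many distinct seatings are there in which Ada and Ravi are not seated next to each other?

All circular seatings of 8 people number (7)! = 5040.
Seatings with Ada beside Ravi: treat them as a block with 2 internal orders, giving 2 × (6)! = 1440.
Subtracting, 5040 − 1440 = 3600.

3600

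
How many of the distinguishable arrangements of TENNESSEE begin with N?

840

Fix N in the first position and arrange the remaining 8 letters.
Those 8 letters have E appearing 4 times and S appearing twice, giving (8)!/(4!·2!) = 840.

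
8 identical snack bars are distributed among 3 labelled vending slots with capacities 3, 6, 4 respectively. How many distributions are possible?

Without the upper bounds there are C(10,2) = 45 ways to split 8 among 3 vending slots.
Subtract solutions that violate a single cap (substitute x_i' = x_i − (cap_i+1)): x_1 ≥ 4 gives C(6,2) = 15; x_2 ≥ 7 gives C(3,2) = 3; x_3 ≥ 5 gives C(5,2) = 10. Together 28.
No two caps can be exceeded simultaneously, so the pair terms are all 0.
By inclusion–exclusion the count is 45 − 28 + 0 = 17.

17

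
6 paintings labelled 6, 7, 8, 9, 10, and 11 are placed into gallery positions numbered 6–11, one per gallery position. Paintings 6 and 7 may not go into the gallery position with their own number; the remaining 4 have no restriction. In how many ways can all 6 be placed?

Let Aᵢ (for i ∈ {6, 7}) be the placements that put painting i in its forbidden gallery position. Any j of these fix j positions, leaving (6−j)! ways to fill the rest, and there are C(2,j) ways to pick which j.
By inclusion–exclusion, the number of valid placements is Σ_{j=0}^{2} (−1)^j C(2,j)·(6−j)!.
Computing: 720 − 240 + 24 = 504.

504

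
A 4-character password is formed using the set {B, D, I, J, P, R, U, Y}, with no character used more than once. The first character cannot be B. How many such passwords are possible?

The first character has 8−1 = 7 choices (anything except B).
The remaining 3 characters are filled from the other 7 symbols without repetition: 7 × 6 × 5 = 210.
Total: 7 × 210 = 1470.

1470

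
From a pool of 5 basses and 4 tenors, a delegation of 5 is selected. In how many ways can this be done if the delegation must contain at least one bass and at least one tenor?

125

With no constraint there are C(9,5) = 126 possible selections.
Subtract selections that omit an entire group: no basses → C(4,5) = 0; no tenors → C(5,5) = 1.
Both groups omitted at once is impossible, so 126 − 1 = 125.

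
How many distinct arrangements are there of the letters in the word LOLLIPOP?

1680

LOLLIPOP has 8 letters with L appearing 3 times, O appearing twice, and P appearing twice.
Dividing 8! = 40320 by 3!·2!·2! = 24 for the repeated letters gives 1680.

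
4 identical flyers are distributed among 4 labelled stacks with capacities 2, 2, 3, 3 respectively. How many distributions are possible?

25

Ignoring the caps, the number of non-negative solutions to x_1+…+x_4 = 4 is C(7,3) = 35.
Subtract solutions that violate a single cap (substitute x_i' = x_i − (cap_i+1)): x_1 ≥ 3 gives C(4,3) = 4; x_2 ≥ 3 gives C(4,3) = 4; x_3 ≥ 4 gives C(3,3) = 1; x_4 ≥ 4 gives C(3,3) = 1. Together 10.
No two caps can be exceeded simultaneously, so the pair terms are all 0.
By inclusion–exclusion the count is 35 − 10 + 0 = 25.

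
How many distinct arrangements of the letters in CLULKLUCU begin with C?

Fix C in the first position and arrange the remaining 8 letters.
Those 8 letters have L appearing 3 times and U appearing 3 times, giving (8)!/(3!·3!) = 1120.

1120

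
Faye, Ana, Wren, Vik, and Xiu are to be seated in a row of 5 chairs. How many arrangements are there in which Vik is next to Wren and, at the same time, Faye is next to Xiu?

24

Treat {Vik,Wren} as one block (2 orders) and {Faye,Xiu} as another (2 orders).
That leaves 3 units to arrange: 2 × 2 × 3! = 4 × 6 = 24.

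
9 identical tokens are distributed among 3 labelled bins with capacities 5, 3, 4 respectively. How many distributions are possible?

Ignoring the caps, the number of non-negative solutions to x_1+…+x_3 = 9 is C(11,2) = 55.
Subtract solutions that violate a single cap (substitute x_i' = x_i − (cap_i+1)): x_1 ≥ 6 gives C(5,2) = 10; x_2 ≥ 4 gives C(7,2) = 21; x_3 ≥ 5 gives C(6,2) = 15. Together 46.
Add back pairs where two caps are both exceeded: 0 + 0 + 1 = 1.
By inclusion–exclusion the count is 55 − 46 + 1 = 10.

10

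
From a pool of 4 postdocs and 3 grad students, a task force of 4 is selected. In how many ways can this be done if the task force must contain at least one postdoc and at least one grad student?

34

Total 4-person selections from all 7: C(7,4) = 35.
Subtract selections that omit an entire group: no postdocs → C(3,4) = 0; no grad students → C(4,4) = 1.
Both groups omitted at once is impossible, so 35 − 1 = 34.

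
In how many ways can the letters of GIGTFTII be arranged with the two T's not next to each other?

1260

Total arrangements of GIGTFTII: 8!/(3!·2!·2!) = 1680.
If the two T's are adjacent, glue them into one block, leaving 7 items to arrange: (7)!/(3!·2!) = 420 ways.
Subtracting, 1680 − 420 = 1260 arrangements keep the T's apart.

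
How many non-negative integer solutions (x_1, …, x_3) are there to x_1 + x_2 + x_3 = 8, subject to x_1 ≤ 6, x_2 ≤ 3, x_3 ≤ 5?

21

By stars and bars, unrestricted non-negative solutions to x_1+…+x_3 = 8 number C(8+2,2) = 45.
Subtract solutions that violate a single cap (substitute x_i' = x_i − (cap_i+1)): x_1 ≥ 7 gives C(3,2) = 3; x_2 ≥ 4 gives C(6,2) = 15; x_3 ≥ 6 gives C(4,2) = 6. Together 24.
No two caps can be exceeded simultaneously, so the pair terms are all 0.
By inclusion–exclusion the count is 45 − 24 + 0 = 21.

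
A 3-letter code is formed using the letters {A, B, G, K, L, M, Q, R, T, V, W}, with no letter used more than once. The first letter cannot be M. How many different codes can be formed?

900

The first letter has 11−1 = 10 choices (anything except M).
The remaining 2 letters are filled from the other 10 symbols without repetition: 10 × 9 = 90.
Total: 10 × 90 = 900.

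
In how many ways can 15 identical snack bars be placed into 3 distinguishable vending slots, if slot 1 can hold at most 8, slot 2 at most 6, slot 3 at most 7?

Ignoring the caps, the number of non-negative solutions to x_1+…+x_3 = 15 is C(17,2) = 136.
Subtract solutions that violate a single cap (substitute x_i' = x_i − (cap_i+1)): x_1 ≥ 9 gives C(8,2) = 28; x_2 ≥ 7 gives C(10,2) = 45; x_3 ≥ 8 gives C(9,2) = 36. Together 109.
Add back pairs where two caps are both exceeded: 0 + 0 + 1 = 1.
By inclusion–exclusion the count is 136 − 109 + 1 = 28.

28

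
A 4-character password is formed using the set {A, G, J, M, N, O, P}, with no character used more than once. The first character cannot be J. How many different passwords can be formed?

720

The first character has 7−1 = 6 choices (anything except J).
The remaining 3 characters are filled from the other 6 symbols without repetition: 6 × 5 × 4 = 120.
Total: 6 × 120 = 720.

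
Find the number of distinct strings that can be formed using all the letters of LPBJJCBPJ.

Letter multiplicities in LPBJJCBPJ: B×2, C×1, J×3, L×1, P×2.
The number of distinct arrangements is 9!/(3!·2!·2!) = 362880/24 = 15120.

15120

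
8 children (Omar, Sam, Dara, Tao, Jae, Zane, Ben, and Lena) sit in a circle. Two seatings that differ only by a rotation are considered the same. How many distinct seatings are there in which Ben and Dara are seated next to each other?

1440

Treat {Ben, Dara} as one unit (2 internal orders) and seat the resulting 7 units around the table: (6)! circular arrangements.
So 2 × (6)! = 2 × 720 = 1440.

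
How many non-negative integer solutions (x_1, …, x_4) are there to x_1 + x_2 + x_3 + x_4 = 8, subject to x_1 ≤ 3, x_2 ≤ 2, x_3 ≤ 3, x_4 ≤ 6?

44

By stars and bars, unrestricted non-negative solutions to x_1+…+x_4 = 8 number C(8+3,3) = 165.
Subtract solutions that violate a single cap (substitute x_i' = x_i − (cap_i+1)): x_1 ≥ 4 gives C(7,3) = 35; x_2 ≥ 3 gives C(8,3) = 56; x_3 ≥ 4 gives C(7,3) = 35; x_4 ≥ 7 gives C(4,3) = 4. Together 130.
Add back pairs where two caps are both exceeded: 4 + 1 + 0 + 4 + 0 + 0 = 9.
By inclusion–exclusion the count is 165 − 130 + 9 = 44.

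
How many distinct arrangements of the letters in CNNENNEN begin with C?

Fix C in the first position and arrange the remaining 7 letters.
Those 7 letters have E appearing twice and N appearing 5 times, giving (7)!/(5!·2!) = 21.

21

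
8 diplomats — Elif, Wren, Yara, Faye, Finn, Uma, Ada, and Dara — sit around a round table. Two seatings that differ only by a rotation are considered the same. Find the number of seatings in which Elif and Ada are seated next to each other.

1440

Glue Elif and Ada into a block (2 internal orders). Seating 7 units around a circle gives (6)! arrangements.
So 2 × (6)! = 2 × 720 = 1440.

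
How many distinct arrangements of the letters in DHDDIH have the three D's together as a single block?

Treat the 3 copies of D as a single block. The multiset to arrange is then {DDD, H, H, I}, 4 items in all.
That gives (4)!/(2!) = 12 arrangements.

12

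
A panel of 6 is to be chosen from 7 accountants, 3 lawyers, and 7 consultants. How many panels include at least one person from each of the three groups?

8967

Unrestricted: C(17,6) = 12376 ways to pick any 6 of the 17.
Subtract selections that omit an entire group: no accountants → C(10,6) = 210; no lawyers → C(14,6) = 3003; no consultants → C(10,6) = 210.
Add back selections omitting two groups (i.e. drawn from a single group): C(7,6) + C(3,6) + C(7,6) = 14.
By inclusion–exclusion: 12376 − 3423 + 14 = 8967.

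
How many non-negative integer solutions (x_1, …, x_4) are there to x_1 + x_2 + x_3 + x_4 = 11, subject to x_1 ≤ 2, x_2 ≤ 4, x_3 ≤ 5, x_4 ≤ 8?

80

By stars and bars, unrestricted non-negative solutions to x_1+…+x_4 = 11 number C(11+3,3) = 364.
Subtract solutions that violate a single cap (substitute x_i' = x_i − (cap_i+1)): x_1 ≥ 3 gives C(11,3) = 165; x_2 ≥ 5 gives C(9,3) = 84; x_3 ≥ 6 gives C(8,3) = 56; x_4 ≥ 9 gives C(5,3) = 10. Together 315.
Add back pairs where two caps are both exceeded: 20 + 10 + 0 + 1 + 0 + 0 = 31.
By inclusion–exclusion the count is 364 − 315 + 31 = 80.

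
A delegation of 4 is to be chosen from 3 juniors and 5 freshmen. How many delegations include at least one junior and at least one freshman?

65

Unrestricted: C(8,4) = 70 ways to pick any 4 of the 8.
Selections missing a whole group: no juniors → C(5,4) = 5; no freshmen → C(3,4) = 0.
Both groups omitted at once is impossible, so 70 − 5 = 65.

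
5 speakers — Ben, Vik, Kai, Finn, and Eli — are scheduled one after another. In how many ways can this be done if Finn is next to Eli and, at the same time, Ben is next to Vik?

24

Treat {Finn,Eli} as one block (2 orders) and {Ben,Vik} as another (2 orders).
That leaves 3 units to arrange: 2 × 2 × 3! = 4 × 6 = 24.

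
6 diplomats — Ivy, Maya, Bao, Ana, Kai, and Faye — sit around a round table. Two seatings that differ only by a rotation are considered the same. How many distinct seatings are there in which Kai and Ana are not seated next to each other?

72

Without the restriction there are (5)! = 120 seatings.
Those with Kai next to Ana: fuse the pair into one unit and seat 5 units around a circle — 2·(4)! = 48.
Subtracting, 120 − 48 = 72.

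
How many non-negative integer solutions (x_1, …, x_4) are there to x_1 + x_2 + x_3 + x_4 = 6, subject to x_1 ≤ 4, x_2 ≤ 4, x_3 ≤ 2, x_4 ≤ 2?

37

Without the upper bounds there are C(9,3) = 84 ways to split 6 among 4 variables.
Subtract solutions that violate a single cap (substitute x_i' = x_i − (cap_i+1)): x_1 ≥ 5 gives C(4,3) = 4; x_2 ≥ 5 gives C(4,3) = 4; x_3 ≥ 3 gives C(6,3) = 20; x_4 ≥ 3 gives C(6,3) = 20. Together 48.
Add back pairs where two caps are both exceeded: 0 + 0 + 0 + 0 + 0 + 1 = 1.
By inclusion–exclusion the count is 84 − 48 + 1 = 37.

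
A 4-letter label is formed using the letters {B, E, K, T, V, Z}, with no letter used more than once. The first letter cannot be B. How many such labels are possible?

300

The first letter has 6−1 = 5 choices (anything except B).
The remaining 3 letters are filled from the other 5 symbols without repetition: 5 × 4 × 3 = 60.
Total: 5 × 60 = 300.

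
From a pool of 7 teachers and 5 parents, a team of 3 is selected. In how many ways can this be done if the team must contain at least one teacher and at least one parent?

175

With no constraint there are C(12,3) = 220 possible selections.
Subtract selections that omit an entire group: no teachers → C(5,3) = 10; no parents → C(7,3) = 35.
Both groups omitted at once is impossible, so 220 − 45 = 175.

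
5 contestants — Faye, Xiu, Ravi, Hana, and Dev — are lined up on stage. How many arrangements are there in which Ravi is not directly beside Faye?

Of the 5! = 120 arrangements, those with Ravi and Faye adjacent number 2 × 4! = 48 (treat the pair as a block with 2 internal orders).
Complementary counting: 120 − 48 = 72.

72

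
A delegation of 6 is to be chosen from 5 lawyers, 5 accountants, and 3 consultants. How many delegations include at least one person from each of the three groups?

Total 6-person selections from all 13: C(13,6) = 1716.
Selections missing a whole group: no lawyers → C(8,6) = 28; no accountants → C(8,6) = 28; no consultants → C(10,6) = 210.
Add back selections omitting two groups (i.e. drawn from a single group): C(5,6) + C(5,6) + C(3,6) = 0.
By inclusion–exclusion: 1716 − 266 + 0 = 1450.

1450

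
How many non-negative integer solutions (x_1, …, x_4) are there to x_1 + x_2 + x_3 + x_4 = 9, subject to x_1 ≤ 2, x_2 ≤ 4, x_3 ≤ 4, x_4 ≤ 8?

By stars and bars, unrestricted non-negative solutions to x_1+…+x_4 = 9 number C(9+3,3) = 220.
Subtract solutions that violate a single cap (substitute x_i' = x_i − (cap_i+1)): x_1 ≥ 3 gives C(9,3) = 84; x_2 ≥ 5 gives C(7,3) = 35; x_3 ≥ 5 gives C(7,3) = 35; x_4 ≥ 9 gives C(3,3) = 1. Together 155.
Add back pairs where two caps are both exceeded: 4 + 4 + 0 + 0 + 0 + 0 = 8.
By inclusion–exclusion the count is 220 − 155 + 8 = 73.

73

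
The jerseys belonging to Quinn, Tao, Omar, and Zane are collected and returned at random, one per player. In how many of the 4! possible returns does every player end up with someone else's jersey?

9

Let Aᵢ be the assignments in which player i gets their old jersey. We want the size of the complement of A₁∪…∪A_4.
By inclusion–exclusion this is Σ_{j=0}^{4} (−1)^j C(4,j)·(4−j)!.
Computing: 24 − 24 + 12 − 4 + 1 = 9.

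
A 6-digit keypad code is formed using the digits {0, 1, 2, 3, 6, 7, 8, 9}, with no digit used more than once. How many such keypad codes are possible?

20160

This is a permutation of 6 out of 8: P(8,6) = 8!/2!.
That product is 8 × 7 × 6 × 5 × 4 × 3 = 20160.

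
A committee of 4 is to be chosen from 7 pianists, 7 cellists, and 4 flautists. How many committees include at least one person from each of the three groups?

Total 4-person selections from all 18: C(18,4) = 3060.
Selections missing a whole group: no pianists → C(11,4) = 330; no cellists → C(11,4) = 330; no flautists → C(14,4) = 1001.
Add back selections omitting two groups (i.e. drawn from a single group): C(7,4) + C(7,4) + C(4,4) = 71.
By inclusion–exclusion: 3060 − 1661 + 71 = 1470.

1470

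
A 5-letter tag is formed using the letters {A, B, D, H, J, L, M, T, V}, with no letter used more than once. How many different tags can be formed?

With no repetition, fill the 5 letters in order: 9 choices, then 8, down to 5.
9 × 8 × 7 × 6 × 5 = 15120.

15120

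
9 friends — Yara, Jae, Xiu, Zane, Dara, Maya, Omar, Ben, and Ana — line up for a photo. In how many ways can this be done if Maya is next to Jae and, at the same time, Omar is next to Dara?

Treat {Maya,Jae} as one block (2 orders) and {Omar,Dara} as another (2 orders).
That leaves 7 units to arrange: 2 × 2 × 7! = 4 × 5040 = 20160.

20160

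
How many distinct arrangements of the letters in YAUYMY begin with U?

With the first slot taken by U, it remains to arrange the other 5 letters (YAYMY).
Those 5 letters have Y appearing 3 times, giving (5)!/(3!) = 20.

20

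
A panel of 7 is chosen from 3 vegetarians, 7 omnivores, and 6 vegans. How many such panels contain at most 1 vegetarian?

6864

Split by how many vegetarians are chosen (0 through 1).
Sum: C(3,0)·C(13,7) + C(3,1)·C(13,6) = 1716 + 5148 = 6864.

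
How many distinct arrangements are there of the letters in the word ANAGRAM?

840

ANAGRAM has 7 letters with A appearing 3 times.
The number of distinct arrangements is 7!/(3!) = 5040/6 = 840.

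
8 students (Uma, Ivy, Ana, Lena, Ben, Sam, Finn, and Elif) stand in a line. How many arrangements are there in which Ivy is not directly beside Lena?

30240

Of the 8! = 40320 arrangements, those with Ivy and Lena adjacent number 2 × 7! = 10080 (treat the pair as a block with 2 internal orders).
Complementary counting: 40320 − 10080 = 30240.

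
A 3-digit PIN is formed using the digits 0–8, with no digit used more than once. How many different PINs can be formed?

504

Choose and order 3 of the 9 symbols: the first digit has 9 options, the next 8, then 7.
9 × 8 × 7 = 504.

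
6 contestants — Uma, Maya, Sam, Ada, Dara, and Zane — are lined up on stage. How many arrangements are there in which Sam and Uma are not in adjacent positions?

There are 6! = 720 arrangements in all. If Sam and Uma are adjacent, merging them into one block gives 2·(5)! = 240 arrangements.
Complementary counting: 720 − 240 = 480.

480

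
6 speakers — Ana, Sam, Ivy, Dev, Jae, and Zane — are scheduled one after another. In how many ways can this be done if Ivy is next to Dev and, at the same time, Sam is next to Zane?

96

Treat {Ivy,Dev} as one block (2 orders) and {Sam,Zane} as another (2 orders).
That leaves 4 units to arrange: 2 × 2 × 4! = 4 × 24 = 96.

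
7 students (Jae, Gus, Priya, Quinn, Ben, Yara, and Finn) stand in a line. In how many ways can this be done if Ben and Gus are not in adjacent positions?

3600

There are 7! = 5040 arrangements in all. If Ben and Gus are adjacent, merging them into one block gives 2·(6)! = 1440 arrangements.
So 5040 − 1440 = 3600 arrangements keep them apart.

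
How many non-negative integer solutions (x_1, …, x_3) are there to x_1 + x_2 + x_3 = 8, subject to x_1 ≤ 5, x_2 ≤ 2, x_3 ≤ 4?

Ignoring the caps, the number of non-negative solutions to x_1+…+x_3 = 8 is C(10,2) = 45.
Subtract solutions that violate a single cap (substitute x_i' = x_i − (cap_i+1)): x_1 ≥ 6 gives C(4,2) = 6; x_2 ≥ 3 gives C(7,2) = 21; x_3 ≥ 5 gives C(5,2) = 10. Together 37.
Add back pairs where two caps are both exceeded: 0 + 0 + 1 = 1.
By inclusion–exclusion the count is 45 − 37 + 1 = 9.

9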